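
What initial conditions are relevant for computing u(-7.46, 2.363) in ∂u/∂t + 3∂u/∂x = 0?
A single point: x = -14.549. The characteristic through (-7.46, 2.363) is x - 3t = const, so x = -7.46 - 3·2.363 = -14.549.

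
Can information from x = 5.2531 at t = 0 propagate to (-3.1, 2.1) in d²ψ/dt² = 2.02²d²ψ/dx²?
No. The domain of dependence is [-7.342, 1.142], and 5.2531 is outside this interval.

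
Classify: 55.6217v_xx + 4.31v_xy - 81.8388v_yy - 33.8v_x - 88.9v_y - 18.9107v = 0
Hyperbolic (discriminant = 18226.62882784).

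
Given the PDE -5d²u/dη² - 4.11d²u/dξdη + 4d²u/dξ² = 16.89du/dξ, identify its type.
Rewriting in standard form: 4d²u/dξ² - 4.11d²u/dξdη - 5d²u/dη² - 16.89du/dξ = 0. The second-order coefficients are A = 4, B = -4.11, C = -5. Since B² - 4AC = 96.8921 > 0, this is a hyperbolic PDE.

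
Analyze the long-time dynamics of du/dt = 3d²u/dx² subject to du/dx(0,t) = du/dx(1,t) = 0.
Long-time behavior: u → constant (steady state). Heat is conserved (no flux at boundaries); solution approaches the spatial average.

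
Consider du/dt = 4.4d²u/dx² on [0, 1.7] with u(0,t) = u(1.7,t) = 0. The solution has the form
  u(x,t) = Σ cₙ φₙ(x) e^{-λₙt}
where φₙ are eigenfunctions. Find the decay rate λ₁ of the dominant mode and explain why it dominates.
Eigenvalues: λₙ = 4.4n²π²/1.7².
First three modes:
  n=1: λ₁ = 4.4π²/1.7² ≈ 15.026
  n=2: λ₂ = 17.6π²/1.7² ≈ 60.106 (4× faster decay)
  n=3: λ₃ = 39.6π²/1.7² ≈ 135.237 (9× faster decay)
As t → ∞, higher modes decay exponentially faster. The n=1 mode dominates: u ~ c₁ sin(πx/1.7) e^{-λ₁t}.
Decay rate: λ₁ = 4.4π²/1.7² ≈ 15.026.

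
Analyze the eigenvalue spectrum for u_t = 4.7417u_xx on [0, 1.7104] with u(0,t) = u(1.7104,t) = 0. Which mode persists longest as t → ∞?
Eigenvalues: λₙ = 4.7417n²π²/1.7104².
First three modes:
  n=1: λ₁ = 4.7417π²/1.7104² ≈ 15.997
  n=2: λ₂ = 18.9668π²/1.7104² ≈ 63.988 (4× faster decay)
  n=3: λ₃ = 42.6753π²/1.7104² ≈ 143.973 (9× faster decay)
As t → ∞, higher modes decay exponentially faster. The n=1 mode dominates: u ~ c₁ sin(πx/1.7104) e^{-λ₁t}.
Decay rate: λ₁ = 4.7417π²/1.7104² ≈ 15.997.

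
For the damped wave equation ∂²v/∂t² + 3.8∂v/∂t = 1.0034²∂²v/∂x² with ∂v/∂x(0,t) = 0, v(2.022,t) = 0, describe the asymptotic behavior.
v → 0. Damping (γ=3.8) dissipates energy; oscillations decay exponentially.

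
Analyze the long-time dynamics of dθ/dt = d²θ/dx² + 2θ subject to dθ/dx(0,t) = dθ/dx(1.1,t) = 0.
Long-time behavior: θ grows unboundedly. With Neumann BCs the constant mode has diffusion eigenvalue 0, so any r > 0 makes it grow like e^(2t); solution grows exponentially.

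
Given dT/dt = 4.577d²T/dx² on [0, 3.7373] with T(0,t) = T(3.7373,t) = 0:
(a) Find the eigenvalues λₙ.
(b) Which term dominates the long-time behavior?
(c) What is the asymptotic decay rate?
Eigenvalues: λₙ = 4.577n²π²/3.7373².
First three modes:
  n=1: λ₁ = 4.577π²/3.7373² ≈ 3.234
  n=2: λ₂ = 18.308π²/3.7373² ≈ 12.937 (4× faster decay)
  n=3: λ₃ = 41.193π²/3.7373² ≈ 29.108 (9× faster decay)
As t → ∞, higher modes decay exponentially faster. The n=1 mode dominates: T ~ c₁ sin(πx/3.7373) e^{-λ₁t}.
Decay rate: λ₁ = 4.577π²/3.7373² ≈ 3.234.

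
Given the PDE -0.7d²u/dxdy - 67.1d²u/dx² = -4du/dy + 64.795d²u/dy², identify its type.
Rewriting in standard form: -67.1d²u/dx² - 0.7d²u/dxdy - 64.795d²u/dy² + 4du/dy = 0. The second-order coefficients are A = -67.1, B = -0.7, C = -64.795. Since B² - 4AC = -17390.488 < 0, this is an elliptic PDE.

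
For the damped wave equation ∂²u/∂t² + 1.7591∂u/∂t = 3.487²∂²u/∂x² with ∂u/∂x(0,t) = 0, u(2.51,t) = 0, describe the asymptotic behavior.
u → 0. Damping (γ=1.7591) dissipates energy; oscillations decay exponentially.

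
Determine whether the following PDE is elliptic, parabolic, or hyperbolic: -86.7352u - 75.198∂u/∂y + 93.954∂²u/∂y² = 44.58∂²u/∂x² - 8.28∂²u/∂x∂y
Rewriting in standard form: -44.58∂²u/∂x² + 8.28∂²u/∂x∂y + 93.954∂²u/∂y² - 75.198∂u/∂y - 86.7352u = 0. Coefficients: A = -44.58, B = 8.28, C = 93.954. B² - 4AC = 16822.43568, which is positive, so the equation is hyperbolic.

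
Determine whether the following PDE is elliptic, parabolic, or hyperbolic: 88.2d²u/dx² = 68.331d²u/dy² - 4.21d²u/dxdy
Rewriting in standard form: 88.2d²u/dx² + 4.21d²u/dxdy - 68.331d²u/dy² = 0. Coefficients: A = 88.2, B = 4.21, C = -68.331. B² - 4AC = 24124.9009, which is positive, so the equation is hyperbolic.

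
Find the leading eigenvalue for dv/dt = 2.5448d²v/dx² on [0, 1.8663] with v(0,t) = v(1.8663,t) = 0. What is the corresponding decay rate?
Eigenvalues: λₙ = 2.5448n²π²/1.8663².
First three modes:
  n=1: λ₁ = 2.5448π²/1.8663² ≈ 7.211
  n=2: λ₂ = 10.1792π²/1.8663² ≈ 28.844 (4× faster decay)
  n=3: λ₃ = 22.9032π²/1.8663² ≈ 64.898 (9× faster decay)
As t → ∞, higher modes decay exponentially faster. The n=1 mode dominates: v ~ c₁ sin(πx/1.8663) e^{-λ₁t}.
Decay rate: λ₁ = 2.5448π²/1.8663² ≈ 7.211.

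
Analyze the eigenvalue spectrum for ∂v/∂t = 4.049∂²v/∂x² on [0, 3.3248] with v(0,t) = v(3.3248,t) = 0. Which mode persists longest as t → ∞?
Eigenvalues: λₙ = 4.049n²π²/3.3248².
First three modes:
  n=1: λ₁ = 4.049π²/3.3248² ≈ 3.615
  n=2: λ₂ = 16.196π²/3.3248² ≈ 14.46 (4× faster decay)
  n=3: λ₃ = 36.441π²/3.3248² ≈ 32.536 (9× faster decay)
As t → ∞, higher modes decay exponentially faster. The n=1 mode dominates: v ~ c₁ sin(πx/3.3248) e^{-λ₁t}.
Decay rate: λ₁ = 4.049π²/3.3248² ≈ 3.615.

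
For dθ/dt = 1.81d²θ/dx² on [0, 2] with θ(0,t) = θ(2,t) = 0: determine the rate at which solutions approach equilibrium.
Eigenvalues: λₙ = 1.81n²π²/2².
First three modes:
  n=1: λ₁ = 1.81π²/2² ≈ 4.466
  n=2: λ₂ = 7.24π²/2² ≈ 17.864 (4× faster decay)
  n=3: λ₃ = 16.29π²/2² ≈ 40.194 (9× faster decay)
As t → ∞, higher modes decay exponentially faster. The n=1 mode dominates: θ ~ c₁ sin(πx/2) e^{-λ₁t}.
Decay rate: λ₁ = 1.81π²/2² ≈ 4.466.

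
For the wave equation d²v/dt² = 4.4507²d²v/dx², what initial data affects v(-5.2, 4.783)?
Domain of dependence: [-26.4876981, 16.0876981]. Signals travel at speed 4.4507, so data within |x - -5.2| ≤ 4.4507·4.783 = 21.2876981 can reach the point.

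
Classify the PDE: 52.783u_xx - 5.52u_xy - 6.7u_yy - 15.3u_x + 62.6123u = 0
A = 52.783, B = -5.52, C = -6.7. Discriminant B² - 4AC = 1445.0548. Since 1445.0548 > 0, hyperbolic.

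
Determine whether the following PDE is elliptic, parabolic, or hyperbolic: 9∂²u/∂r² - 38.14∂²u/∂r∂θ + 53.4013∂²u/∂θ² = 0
Coefficients: A = 9, B = -38.14, C = 53.4013. B² - 4AC = -467.7872, which is negative, so the equation is elliptic.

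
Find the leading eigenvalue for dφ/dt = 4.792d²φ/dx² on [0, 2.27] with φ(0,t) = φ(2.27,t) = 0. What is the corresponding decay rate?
Eigenvalues: λₙ = 4.792n²π²/2.27².
First three modes:
  n=1: λ₁ = 4.792π²/2.27² ≈ 9.178
  n=2: λ₂ = 19.168π²/2.27² ≈ 36.713 (4× faster decay)
  n=3: λ₃ = 43.128π²/2.27² ≈ 82.605 (9× faster decay)
As t → ∞, higher modes decay exponentially faster. The n=1 mode dominates: φ ~ c₁ sin(πx/2.27) e^{-λ₁t}.
Decay rate: λ₁ = 4.792π²/2.27² ≈ 9.178.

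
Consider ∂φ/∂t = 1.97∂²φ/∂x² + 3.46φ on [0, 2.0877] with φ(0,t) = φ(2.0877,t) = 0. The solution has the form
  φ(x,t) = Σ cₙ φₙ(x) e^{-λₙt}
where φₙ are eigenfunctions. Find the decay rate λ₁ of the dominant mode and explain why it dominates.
Eigenvalues: λₙ = 1.97n²π²/2.0877² - 3.46.
First three modes:
  n=1: λ₁ = 1.97π²/2.0877² - 3.46 ≈ 1.001
  n=2: λ₂ = 7.88π²/2.0877² - 3.46 ≈ 14.384
  n=3: λ₃ = 17.73π²/2.0877² - 3.46 ≈ 36.689
Since 1.97π²/2.0877² ≈ 4.461 > 3.46, all λₙ > 0.
The n=1 mode decays slowest → dominates as t → ∞.
Asymptotic: φ ~ c₁ sin(πx/2.0877) e^{-λ₁t} with decay rate λ₁ ≈ 1.001.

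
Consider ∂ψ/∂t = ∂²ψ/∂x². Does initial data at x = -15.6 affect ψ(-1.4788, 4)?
Yes, for any finite x. The heat equation has infinite propagation speed, so all initial data affects all points at any t > 0.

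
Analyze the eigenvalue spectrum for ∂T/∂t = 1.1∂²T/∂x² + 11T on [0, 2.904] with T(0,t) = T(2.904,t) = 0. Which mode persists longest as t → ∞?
Eigenvalues: λₙ = 1.1n²π²/2.904² - 11.
First three modes:
  n=1: λ₁ = 1.1π²/2.904² - 11 ≈ -9.713
  n=2: λ₂ = 4.4π²/2.904² - 11 ≈ -5.851
  n=3: λ₃ = 9.9π²/2.904² - 11 ≈ 0.586
Since 1.1π²/2.904² ≈ 1.287 < 11, λ₁ < 0.
The n=1 mode grows fastest (−λₙ is largest for n=1) → dominates.
Asymptotic: T ~ c₁ sin(πx/2.904) e^{9.713t} (exponential growth at rate −λ₁ ≈ 9.713).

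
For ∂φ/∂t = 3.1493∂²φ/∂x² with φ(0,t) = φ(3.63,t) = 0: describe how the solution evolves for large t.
φ → 0. Heat diffuses out through both boundaries.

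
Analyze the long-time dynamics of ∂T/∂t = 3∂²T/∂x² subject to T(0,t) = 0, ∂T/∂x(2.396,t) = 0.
Long-time behavior: T → 0. Heat escapes through the Dirichlet boundary.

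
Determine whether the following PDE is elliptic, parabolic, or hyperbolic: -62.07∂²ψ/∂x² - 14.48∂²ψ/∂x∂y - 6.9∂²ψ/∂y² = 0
Coefficients: A = -62.07, B = -14.48, C = -6.9. B² - 4AC = -1503.4616, which is negative, so the equation is elliptic.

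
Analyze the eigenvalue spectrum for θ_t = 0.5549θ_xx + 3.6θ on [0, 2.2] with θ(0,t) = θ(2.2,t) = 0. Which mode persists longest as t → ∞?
Eigenvalues: λₙ = 0.5549n²π²/2.2² - 3.6.
First three modes:
  n=1: λ₁ = 0.5549π²/2.2² - 3.6 ≈ -2.468
  n=2: λ₂ = 2.2196π²/2.2² - 3.6 ≈ 0.926
  n=3: λ₃ = 4.9941π²/2.2² - 3.6 ≈ 6.584
Since 0.5549π²/2.2² ≈ 1.132 < 3.6, λ₁ < 0.
The n=1 mode grows fastest (−λₙ is largest for n=1) → dominates.
Asymptotic: θ ~ c₁ sin(πx/2.2) e^{2.468t} (exponential growth at rate −λ₁ ≈ 2.468).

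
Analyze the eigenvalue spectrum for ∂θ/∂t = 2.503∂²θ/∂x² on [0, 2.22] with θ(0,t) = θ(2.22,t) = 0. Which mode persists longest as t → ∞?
Eigenvalues: λₙ = 2.503n²π²/2.22².
First three modes:
  n=1: λ₁ = 2.503π²/2.22² ≈ 5.013
  n=2: λ₂ = 10.012π²/2.22² ≈ 20.05 (4× faster decay)
  n=3: λ₃ = 22.527π²/2.22² ≈ 45.113 (9× faster decay)
As t → ∞, higher modes decay exponentially faster. The n=1 mode dominates: θ ~ c₁ sin(πx/2.22) e^{-λ₁t}.
Decay rate: λ₁ = 2.503π²/2.22² ≈ 5.013.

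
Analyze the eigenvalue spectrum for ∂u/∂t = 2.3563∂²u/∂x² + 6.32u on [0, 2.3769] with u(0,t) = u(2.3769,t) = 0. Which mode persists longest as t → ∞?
Eigenvalues: λₙ = 2.3563n²π²/2.3769² - 6.32.
First three modes:
  n=1: λ₁ = 2.3563π²/2.3769² - 6.32 ≈ -2.204
  n=2: λ₂ = 9.4252π²/2.3769² - 6.32 ≈ 10.145
  n=3: λ₃ = 21.2067π²/2.3769² - 6.32 ≈ 30.727
Since 2.3563π²/2.3769² ≈ 4.116 < 6.32, λ₁ < 0.
The n=1 mode grows fastest (−λₙ is largest for n=1) → dominates.
Asymptotic: u ~ c₁ sin(πx/2.3769) e^{2.204t} (exponential growth at rate −λ₁ ≈ 2.204).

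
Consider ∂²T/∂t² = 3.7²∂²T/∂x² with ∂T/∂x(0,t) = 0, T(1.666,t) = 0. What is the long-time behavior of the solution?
As t → ∞, T oscillates (no decay). Energy is conserved; the solution oscillates indefinitely as standing waves.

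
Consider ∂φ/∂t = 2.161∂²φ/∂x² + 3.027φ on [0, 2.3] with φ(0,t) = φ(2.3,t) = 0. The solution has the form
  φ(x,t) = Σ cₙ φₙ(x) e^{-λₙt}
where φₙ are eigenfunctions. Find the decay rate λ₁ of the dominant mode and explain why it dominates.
Eigenvalues: λₙ = 2.161n²π²/2.3² - 3.027.
First three modes:
  n=1: λ₁ = 2.161π²/2.3² - 3.027 ≈ 1.005
  n=2: λ₂ = 8.644π²/2.3² - 3.027 ≈ 13.1
  n=3: λ₃ = 19.449π²/2.3² - 3.027 ≈ 33.259
Since 2.161π²/2.3² ≈ 4.032 > 3.027, all λₙ > 0.
The n=1 mode decays slowest → dominates as t → ∞.
Asymptotic: φ ~ c₁ sin(πx/2.3) e^{-λ₁t} with decay rate λ₁ ≈ 1.005.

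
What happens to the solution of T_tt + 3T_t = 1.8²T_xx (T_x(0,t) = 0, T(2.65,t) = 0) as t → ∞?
T → 0. Damping (γ=3) dissipates energy; oscillations decay exponentially.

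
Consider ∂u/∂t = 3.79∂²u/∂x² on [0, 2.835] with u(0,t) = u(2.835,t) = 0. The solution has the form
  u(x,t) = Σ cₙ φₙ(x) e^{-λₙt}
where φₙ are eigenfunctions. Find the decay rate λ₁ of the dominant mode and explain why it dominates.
Eigenvalues: λₙ = 3.79n²π²/2.835².
First three modes:
  n=1: λ₁ = 3.79π²/2.835² ≈ 4.654
  n=2: λ₂ = 15.16π²/2.835² ≈ 18.616 (4× faster decay)
  n=3: λ₃ = 34.11π²/2.835² ≈ 41.887 (9× faster decay)
As t → ∞, higher modes decay exponentially faster. The n=1 mode dominates: u ~ c₁ sin(πx/2.835) e^{-λ₁t}.
Decay rate: λ₁ = 3.79π²/2.835² ≈ 4.654.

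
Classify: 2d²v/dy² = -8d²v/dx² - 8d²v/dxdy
Rewriting in standard form: 8d²v/dx² + 8d²v/dxdy + 2d²v/dy² = 0. Parabolic (discriminant = 0).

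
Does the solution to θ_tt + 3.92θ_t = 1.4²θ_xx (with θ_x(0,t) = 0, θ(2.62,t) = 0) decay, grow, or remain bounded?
θ → 0. Damping (γ=3.92) dissipates energy; oscillations decay exponentially.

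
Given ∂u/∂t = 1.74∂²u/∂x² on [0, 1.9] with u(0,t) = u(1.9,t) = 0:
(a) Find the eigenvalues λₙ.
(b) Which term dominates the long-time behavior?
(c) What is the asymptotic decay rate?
Eigenvalues: λₙ = 1.74n²π²/1.9².
First three modes:
  n=1: λ₁ = 1.74π²/1.9² ≈ 4.757
  n=2: λ₂ = 6.96π²/1.9² ≈ 19.028 (4× faster decay)
  n=3: λ₃ = 15.66π²/1.9² ≈ 42.814 (9× faster decay)
As t → ∞, higher modes decay exponentially faster. The n=1 mode dominates: u ~ c₁ sin(πx/1.9) e^{-λ₁t}.
Decay rate: λ₁ = 1.74π²/1.9² ≈ 4.757.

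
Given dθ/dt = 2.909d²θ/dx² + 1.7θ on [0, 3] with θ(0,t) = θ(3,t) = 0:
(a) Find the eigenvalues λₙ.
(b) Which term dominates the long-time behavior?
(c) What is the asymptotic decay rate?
Eigenvalues: λₙ = 2.909n²π²/3² - 1.7.
First three modes:
  n=1: λ₁ = 2.909π²/3² - 1.7 ≈ 1.49
  n=2: λ₂ = 11.636π²/3² - 1.7 ≈ 11.06
  n=3: λ₃ = 26.181π²/3² - 1.7 ≈ 27.011
Since 2.909π²/3² ≈ 3.19 > 1.7, all λₙ > 0.
The n=1 mode decays slowest → dominates as t → ∞.
Asymptotic: θ ~ c₁ sin(πx/3) e^{-λ₁t} with decay rate λ₁ ≈ 1.49.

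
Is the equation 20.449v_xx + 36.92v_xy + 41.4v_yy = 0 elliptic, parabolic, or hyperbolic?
Computing B² - 4AC with A = 20.449, B = 36.92, C = 41.4: discriminant = -2023.268 (negative). Answer: elliptic.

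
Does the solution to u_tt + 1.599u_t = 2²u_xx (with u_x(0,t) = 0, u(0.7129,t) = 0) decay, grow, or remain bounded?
u → 0. Damping (γ=1.599) dissipates energy; oscillations decay exponentially.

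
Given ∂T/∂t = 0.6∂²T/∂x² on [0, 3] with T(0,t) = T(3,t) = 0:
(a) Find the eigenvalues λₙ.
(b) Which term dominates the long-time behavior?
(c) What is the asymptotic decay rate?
Eigenvalues: λₙ = 0.6n²π²/3².
First three modes:
  n=1: λ₁ = 0.6π²/3² ≈ 0.658
  n=2: λ₂ = 2.4π²/3² ≈ 2.632 (4× faster decay)
  n=3: λ₃ = 5.4π²/3² ≈ 5.922 (9× faster decay)
As t → ∞, higher modes decay exponentially faster. The n=1 mode dominates: T ~ c₁ sin(πx/3) e^{-λ₁t}.
Decay rate: λ₁ = 0.6π²/3² ≈ 0.658.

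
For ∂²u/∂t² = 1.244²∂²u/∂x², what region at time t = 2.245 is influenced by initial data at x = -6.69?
Domain of influence: [-9.48278, -3.89722]. Data at x = -6.69 spreads outward at speed 1.244.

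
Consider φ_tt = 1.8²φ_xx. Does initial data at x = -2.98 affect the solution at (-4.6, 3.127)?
Yes. The domain of dependence is [-10.2286, 1.0286], and -2.98 ∈ [-10.2286, 1.0286].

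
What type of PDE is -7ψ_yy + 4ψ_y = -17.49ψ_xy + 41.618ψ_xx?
Rewriting in standard form: -41.618ψ_xx + 17.49ψ_xy - 7ψ_yy + 4ψ_y = 0. With A = -41.618, B = 17.49, C = -7, the discriminant is -859.4039. This is an elliptic PDE.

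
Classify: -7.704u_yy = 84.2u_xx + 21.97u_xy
Rewriting in standard form: -84.2u_xx - 21.97u_xy - 7.704u_yy = 0. Elliptic (discriminant = -2112.0263).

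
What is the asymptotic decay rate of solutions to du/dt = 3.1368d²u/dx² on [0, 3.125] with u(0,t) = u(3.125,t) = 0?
Eigenvalues: λₙ = 3.1368n²π²/3.125².
First three modes:
  n=1: λ₁ = 3.1368π²/3.125² ≈ 3.17
  n=2: λ₂ = 12.5472π²/3.125² ≈ 12.681 (4× faster decay)
  n=3: λ₃ = 28.2312π²/3.125² ≈ 28.532 (9× faster decay)
As t → ∞, higher modes decay exponentially faster. The n=1 mode dominates: u ~ c₁ sin(πx/3.125) e^{-λ₁t}.
Decay rate: λ₁ = 3.1368π²/3.125² ≈ 3.17.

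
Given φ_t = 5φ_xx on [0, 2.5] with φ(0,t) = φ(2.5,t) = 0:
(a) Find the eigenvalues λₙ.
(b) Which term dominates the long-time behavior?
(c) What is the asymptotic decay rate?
Eigenvalues: λₙ = 5n²π²/2.5².
First three modes:
  n=1: λ₁ = 5π²/2.5² ≈ 7.896
  n=2: λ₂ = 20π²/2.5² ≈ 31.583 (4× faster decay)
  n=3: λ₃ = 45π²/2.5² ≈ 71.061 (9× faster decay)
As t → ∞, higher modes decay exponentially faster. The n=1 mode dominates: φ ~ c₁ sin(πx/2.5) e^{-λ₁t}.
Decay rate: λ₁ = 5π²/2.5² ≈ 7.896.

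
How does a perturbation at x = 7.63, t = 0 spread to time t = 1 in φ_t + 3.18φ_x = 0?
At x = 10.81. The characteristic carries data from (7.63, 0) to (10.81, 1).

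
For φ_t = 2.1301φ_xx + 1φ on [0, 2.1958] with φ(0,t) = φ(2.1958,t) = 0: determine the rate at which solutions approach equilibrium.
Eigenvalues: λₙ = 2.1301n²π²/2.1958² - 1.
First three modes:
  n=1: λ₁ = 2.1301π²/2.1958² - 1 ≈ 3.36
  n=2: λ₂ = 8.5204π²/2.1958² - 1 ≈ 16.441
  n=3: λ₃ = 19.1709π²/2.1958² - 1 ≈ 38.243
Since 2.1301π²/2.1958² ≈ 4.36 > 1, all λₙ > 0.
The n=1 mode decays slowest → dominates as t → ∞.
Asymptotic: φ ~ c₁ sin(πx/2.1958) e^{-λ₁t} with decay rate λ₁ ≈ 3.36.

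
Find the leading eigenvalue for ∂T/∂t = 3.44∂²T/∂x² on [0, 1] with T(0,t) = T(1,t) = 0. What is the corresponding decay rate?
Eigenvalues: λₙ = 3.44n²π².
First three modes:
  n=1: λ₁ = 3.44π² ≈ 33.951
  n=2: λ₂ = 13.76π² ≈ 135.806 (4× faster decay)
  n=3: λ₃ = 30.96π² ≈ 305.563 (9× faster decay)
As t → ∞, higher modes decay exponentially faster. The n=1 mode dominates: T ~ c₁ sin(πx) e^{-λ₁t}.
Decay rate: λ₁ = 3.44π² ≈ 33.951.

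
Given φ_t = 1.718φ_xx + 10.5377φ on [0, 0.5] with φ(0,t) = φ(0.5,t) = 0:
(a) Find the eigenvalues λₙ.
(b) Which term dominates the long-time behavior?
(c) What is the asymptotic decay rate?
Eigenvalues: λₙ = 1.718n²π²/0.5² - 10.5377.
First three modes:
  n=1: λ₁ = 1.718π²/0.5² - 10.5377 ≈ 57.286
  n=2: λ₂ = 6.872π²/0.5² - 10.5377 ≈ 260.758
  n=3: λ₃ = 15.462π²/0.5² - 10.5377 ≈ 599.878
Since 1.718π²/0.5² ≈ 67.824 > 10.5377, all λₙ > 0.
The n=1 mode decays slowest → dominates as t → ∞.
Asymptotic: φ ~ c₁ sin(πx/0.5) e^{-λ₁t} with decay rate λ₁ ≈ 57.286.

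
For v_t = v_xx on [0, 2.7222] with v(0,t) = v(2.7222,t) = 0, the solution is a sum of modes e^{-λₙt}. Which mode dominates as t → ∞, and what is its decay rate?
Eigenvalues: λₙ = n²π²/2.7222².
First three modes:
  n=1: λ₁ = π²/2.7222² ≈ 1.332
  n=2: λ₂ = 4π²/2.7222² ≈ 5.327 (4× faster decay)
  n=3: λ₃ = 9π²/2.7222² ≈ 11.987 (9× faster decay)
As t → ∞, higher modes decay exponentially faster. The n=1 mode dominates: v ~ c₁ sin(πx/2.7222) e^{-λ₁t}.
Decay rate: λ₁ = π²/2.7222² ≈ 1.332.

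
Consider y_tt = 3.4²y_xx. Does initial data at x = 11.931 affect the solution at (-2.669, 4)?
No. The domain of dependence is [-16.269, 10.931], and 11.931 is outside this interval.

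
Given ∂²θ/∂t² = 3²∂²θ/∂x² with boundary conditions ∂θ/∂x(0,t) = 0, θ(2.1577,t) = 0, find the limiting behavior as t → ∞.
θ oscillates (no decay). Energy is conserved; the solution oscillates indefinitely as standing waves.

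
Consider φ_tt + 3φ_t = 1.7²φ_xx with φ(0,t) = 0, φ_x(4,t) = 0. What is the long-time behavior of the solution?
As t → ∞, φ → 0. Damping (γ=3) dissipates energy; oscillations decay exponentially.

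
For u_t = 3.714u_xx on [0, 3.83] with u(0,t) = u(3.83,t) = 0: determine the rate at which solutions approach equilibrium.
Eigenvalues: λₙ = 3.714n²π²/3.83².
First three modes:
  n=1: λ₁ = 3.714π²/3.83² ≈ 2.499
  n=2: λ₂ = 14.856π²/3.83² ≈ 9.995 (4× faster decay)
  n=3: λ₃ = 33.426π²/3.83² ≈ 22.49 (9× faster decay)
As t → ∞, higher modes decay exponentially faster. The n=1 mode dominates: u ~ c₁ sin(πx/3.83) e^{-λ₁t}.
Decay rate: λ₁ = 3.714π²/3.83² ≈ 2.499.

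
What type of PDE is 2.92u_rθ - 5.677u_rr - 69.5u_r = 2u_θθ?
Rewriting in standard form: -5.677u_rr + 2.92u_rθ - 2u_θθ - 69.5u_r = 0. With A = -5.677, B = 2.92, C = -2, the discriminant is -36.8896. This is an elliptic PDE.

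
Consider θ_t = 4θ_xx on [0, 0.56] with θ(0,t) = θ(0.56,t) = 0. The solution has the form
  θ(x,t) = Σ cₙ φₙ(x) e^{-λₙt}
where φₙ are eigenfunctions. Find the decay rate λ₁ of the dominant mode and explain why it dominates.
Eigenvalues: λₙ = 4n²π²/0.56².
First three modes:
  n=1: λ₁ = 4π²/0.56² ≈ 125.888
  n=2: λ₂ = 16π²/0.56² ≈ 503.551 (4× faster decay)
  n=3: λ₃ = 36π²/0.56² ≈ 1132.99 (9× faster decay)
As t → ∞, higher modes decay exponentially faster. The n=1 mode dominates: θ ~ c₁ sin(πx/0.56) e^{-λ₁t}.
Decay rate: λ₁ = 4π²/0.56² ≈ 125.888.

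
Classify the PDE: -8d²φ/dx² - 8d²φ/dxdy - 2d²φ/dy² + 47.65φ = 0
A = -8, B = -8, C = -2. Discriminant B² - 4AC = 0. Since 0 = 0, parabolic.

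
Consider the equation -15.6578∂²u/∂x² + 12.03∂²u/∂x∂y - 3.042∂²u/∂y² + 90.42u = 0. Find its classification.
Elliptic. (A = -15.6578, B = 12.03, C = -3.042 gives B² - 4AC = -45.8032104.)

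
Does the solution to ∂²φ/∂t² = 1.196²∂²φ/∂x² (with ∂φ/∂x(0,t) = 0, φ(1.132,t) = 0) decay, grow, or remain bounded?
φ oscillates (no decay). Energy is conserved; the solution oscillates indefinitely as standing waves.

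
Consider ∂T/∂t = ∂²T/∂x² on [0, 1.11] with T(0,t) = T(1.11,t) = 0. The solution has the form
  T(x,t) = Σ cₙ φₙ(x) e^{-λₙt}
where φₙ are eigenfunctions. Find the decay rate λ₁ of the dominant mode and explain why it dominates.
Eigenvalues: λₙ = n²π²/1.11².
First three modes:
  n=1: λ₁ = π²/1.11² ≈ 8.01
  n=2: λ₂ = 4π²/1.11² ≈ 32.042 (4× faster decay)
  n=3: λ₃ = 9π²/1.11² ≈ 72.094 (9× faster decay)
As t → ∞, higher modes decay exponentially faster. The n=1 mode dominates: T ~ c₁ sin(πx/1.11) e^{-λ₁t}.
Decay rate: λ₁ = π²/1.11² ≈ 8.01.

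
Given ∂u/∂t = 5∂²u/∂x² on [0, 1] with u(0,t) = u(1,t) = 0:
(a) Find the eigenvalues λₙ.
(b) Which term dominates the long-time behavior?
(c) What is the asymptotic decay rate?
Eigenvalues: λₙ = 5n²π².
First three modes:
  n=1: λ₁ = 5π² ≈ 49.348
  n=2: λ₂ = 20π² ≈ 197.392 (4× faster decay)
  n=3: λ₃ = 45π² ≈ 444.132 (9× faster decay)
As t → ∞, higher modes decay exponentially faster. The n=1 mode dominates: u ~ c₁ sin(πx) e^{-λ₁t}.
Decay rate: λ₁ = 5π² ≈ 49.348.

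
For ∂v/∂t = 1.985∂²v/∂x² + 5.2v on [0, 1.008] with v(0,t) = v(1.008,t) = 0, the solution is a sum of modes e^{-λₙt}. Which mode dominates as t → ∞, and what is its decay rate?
Eigenvalues: λₙ = 1.985n²π²/1.008² - 5.2.
First three modes:
  n=1: λ₁ = 1.985π²/1.008² - 5.2 ≈ 14.081
  n=2: λ₂ = 7.94π²/1.008² - 5.2 ≈ 71.926
  n=3: λ₃ = 17.865π²/1.008² - 5.2 ≈ 168.333
Since 1.985π²/1.008² ≈ 19.281 > 5.2, all λₙ > 0.
The n=1 mode decays slowest → dominates as t → ∞.
Asymptotic: v ~ c₁ sin(πx/1.008) e^{-λ₁t} with decay rate λ₁ ≈ 14.081.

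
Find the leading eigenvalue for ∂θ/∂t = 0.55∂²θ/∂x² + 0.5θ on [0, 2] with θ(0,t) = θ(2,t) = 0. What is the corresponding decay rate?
Eigenvalues: λₙ = 0.55n²π²/2² - 0.5.
First three modes:
  n=1: λ₁ = 0.55π²/2² - 0.5 ≈ 0.857
  n=2: λ₂ = 2.2π²/2² - 0.5 ≈ 4.928
  n=3: λ₃ = 4.95π²/2² - 0.5 ≈ 11.714
Since 0.55π²/2² ≈ 1.357 > 0.5, all λₙ > 0.
The n=1 mode decays slowest → dominates as t → ∞.
Asymptotic: θ ~ c₁ sin(πx/2) e^{-λ₁t} with decay rate λ₁ ≈ 0.857.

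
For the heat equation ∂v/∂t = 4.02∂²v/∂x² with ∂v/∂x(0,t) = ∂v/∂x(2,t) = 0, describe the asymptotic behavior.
v → constant (steady state). Heat is conserved (no flux at boundaries); solution approaches the spatial average.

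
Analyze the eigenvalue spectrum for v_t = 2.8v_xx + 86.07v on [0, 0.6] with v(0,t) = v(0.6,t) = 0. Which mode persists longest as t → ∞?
Eigenvalues: λₙ = 2.8n²π²/0.6² - 86.07.
First three modes:
  n=1: λ₁ = 2.8π²/0.6² - 86.07 ≈ -9.306
  n=2: λ₂ = 11.2π²/0.6² - 86.07 ≈ 220.984
  n=3: λ₃ = 25.2π²/0.6² - 86.07 ≈ 604.802
Since 2.8π²/0.6² ≈ 76.764 < 86.07, λ₁ < 0.
The n=1 mode grows fastest (−λₙ is largest for n=1) → dominates.
Asymptotic: v ~ c₁ sin(πx/0.6) e^{9.306t} (exponential growth at rate −λ₁ ≈ 9.306).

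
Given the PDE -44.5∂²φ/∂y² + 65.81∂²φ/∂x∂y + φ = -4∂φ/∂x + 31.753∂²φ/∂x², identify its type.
Rewriting in standard form: -31.753∂²φ/∂x² + 65.81∂²φ/∂x∂y - 44.5∂²φ/∂y² + 4∂φ/∂x + φ = 0. The second-order coefficients are A = -31.753, B = 65.81, C = -44.5. Since B² - 4AC = -1321.0779 < 0, this is an elliptic PDE.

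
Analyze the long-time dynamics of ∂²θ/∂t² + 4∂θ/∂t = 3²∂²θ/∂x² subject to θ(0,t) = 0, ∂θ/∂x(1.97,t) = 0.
Long-time behavior: θ → 0. Damping (γ=4) dissipates energy; oscillations decay exponentially.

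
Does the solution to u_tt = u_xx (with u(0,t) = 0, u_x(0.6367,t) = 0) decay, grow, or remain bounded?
u oscillates (no decay). Energy is conserved; the solution oscillates indefinitely as standing waves.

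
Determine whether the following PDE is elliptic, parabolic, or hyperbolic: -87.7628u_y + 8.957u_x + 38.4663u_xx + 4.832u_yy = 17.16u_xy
Rewriting in standard form: 38.4663u_xx - 17.16u_xy + 4.832u_yy + 8.957u_x - 87.7628u_y = 0. Coefficients: A = 38.4663, B = -17.16, C = 4.832. B² - 4AC = -449.0110464, which is negative, so the equation is elliptic.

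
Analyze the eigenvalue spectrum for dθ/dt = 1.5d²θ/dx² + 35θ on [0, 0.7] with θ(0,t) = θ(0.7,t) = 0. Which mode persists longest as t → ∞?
Eigenvalues: λₙ = 1.5n²π²/0.7² - 35.
First three modes:
  n=1: λ₁ = 1.5π²/0.7² - 35 ≈ -4.787
  n=2: λ₂ = 6π²/0.7² - 35 ≈ 85.852
  n=3: λ₃ = 13.5π²/0.7² - 35 ≈ 236.918
Since 1.5π²/0.7² ≈ 30.213 < 35, λ₁ < 0.
The n=1 mode grows fastest (−λₙ is largest for n=1) → dominates.
Asymptotic: θ ~ c₁ sin(πx/0.7) e^{4.787t} (exponential growth at rate −λ₁ ≈ 4.787).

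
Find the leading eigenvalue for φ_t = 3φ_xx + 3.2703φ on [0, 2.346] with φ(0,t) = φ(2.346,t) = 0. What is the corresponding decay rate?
Eigenvalues: λₙ = 3n²π²/2.346² - 3.2703.
First three modes:
  n=1: λ₁ = 3π²/2.346² - 3.2703 ≈ 2.109
  n=2: λ₂ = 12π²/2.346² - 3.2703 ≈ 18.249
  n=3: λ₃ = 27π²/2.346² - 3.2703 ≈ 45.148
Since 3π²/2.346² ≈ 5.38 > 3.2703, all λₙ > 0.
The n=1 mode decays slowest → dominates as t → ∞.
Asymptotic: φ ~ c₁ sin(πx/2.346) e^{-λ₁t} with decay rate λ₁ ≈ 2.109.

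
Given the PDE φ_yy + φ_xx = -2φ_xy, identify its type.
Rewriting in standard form: φ_xx + 2φ_xy + φ_yy = 0. The second-order coefficients are A = 1, B = 2, C = 1. Since B² - 4AC = 0 = 0, this is a parabolic PDE.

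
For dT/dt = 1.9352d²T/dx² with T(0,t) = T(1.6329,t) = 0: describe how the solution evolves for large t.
T → 0. Heat diffuses out through both boundaries.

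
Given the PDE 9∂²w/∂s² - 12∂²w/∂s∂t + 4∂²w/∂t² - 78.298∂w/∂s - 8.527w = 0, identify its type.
The second-order coefficients are A = 9, B = -12, C = 4. Since B² - 4AC = 0 = 0, this is a parabolic PDE.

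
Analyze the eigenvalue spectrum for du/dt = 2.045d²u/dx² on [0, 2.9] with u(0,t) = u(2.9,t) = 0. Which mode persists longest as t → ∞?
Eigenvalues: λₙ = 2.045n²π²/2.9².
First three modes:
  n=1: λ₁ = 2.045π²/2.9² ≈ 2.4
  n=2: λ₂ = 8.18π²/2.9² ≈ 9.6 (4× faster decay)
  n=3: λ₃ = 18.405π²/2.9² ≈ 21.599 (9× faster decay)
As t → ∞, higher modes decay exponentially faster. The n=1 mode dominates: u ~ c₁ sin(πx/2.9) e^{-λ₁t}.
Decay rate: λ₁ = 2.045π²/2.9² ≈ 2.4.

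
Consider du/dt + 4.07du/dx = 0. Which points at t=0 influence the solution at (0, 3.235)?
A single point: x = -13.16645. The characteristic through (0, 3.235) is x - 4.07t = const, so x = 0 - 4.07·3.235 = -13.16645.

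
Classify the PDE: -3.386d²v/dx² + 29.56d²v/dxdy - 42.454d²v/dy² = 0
A = -3.386, B = 29.56, C = -42.454. Discriminant B² - 4AC = 298.796624. Since 298.796624 > 0, hyperbolic.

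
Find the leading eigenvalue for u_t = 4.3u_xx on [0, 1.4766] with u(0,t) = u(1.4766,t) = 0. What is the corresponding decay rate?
Eigenvalues: λₙ = 4.3n²π²/1.4766².
First three modes:
  n=1: λ₁ = 4.3π²/1.4766² ≈ 19.464
  n=2: λ₂ = 17.2π²/1.4766² ≈ 77.858 (4× faster decay)
  n=3: λ₃ = 38.7π²/1.4766² ≈ 175.18 (9× faster decay)
As t → ∞, higher modes decay exponentially faster. The n=1 mode dominates: u ~ c₁ sin(πx/1.4766) e^{-λ₁t}.
Decay rate: λ₁ = 4.3π²/1.4766² ≈ 19.464.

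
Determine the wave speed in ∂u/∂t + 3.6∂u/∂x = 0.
Speed = 3.6. Information travels along x - 3.6t = const (rightward).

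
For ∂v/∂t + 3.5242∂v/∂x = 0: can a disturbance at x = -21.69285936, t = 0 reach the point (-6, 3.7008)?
No. Only data at x = -19.04235936 affects (-6, 3.7008). Advection has one-way propagation along characteristics.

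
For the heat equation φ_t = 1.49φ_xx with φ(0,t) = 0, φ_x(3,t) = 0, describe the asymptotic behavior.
φ → 0. Heat escapes through the Dirichlet boundary.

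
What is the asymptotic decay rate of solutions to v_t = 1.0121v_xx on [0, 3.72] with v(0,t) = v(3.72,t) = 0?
Eigenvalues: λₙ = 1.0121n²π²/3.72².
First three modes:
  n=1: λ₁ = 1.0121π²/3.72² ≈ 0.722
  n=2: λ₂ = 4.0484π²/3.72² ≈ 2.887 (4× faster decay)
  n=3: λ₃ = 9.1089π²/3.72² ≈ 6.497 (9× faster decay)
As t → ∞, higher modes decay exponentially faster. The n=1 mode dominates: v ~ c₁ sin(πx/3.72) e^{-λ₁t}.
Decay rate: λ₁ = 1.0121π²/3.72² ≈ 0.722.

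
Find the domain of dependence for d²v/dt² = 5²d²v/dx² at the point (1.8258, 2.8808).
Domain of dependence: [-12.5782, 16.2298]. Signals travel at speed 5, so data within |x - 1.8258| ≤ 5·2.8808 = 14.404 can reach the point.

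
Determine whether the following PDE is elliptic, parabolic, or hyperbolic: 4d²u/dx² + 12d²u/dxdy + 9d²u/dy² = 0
Coefficients: A = 4, B = 12, C = 9. B² - 4AC = 0, which is zero, so the equation is parabolic.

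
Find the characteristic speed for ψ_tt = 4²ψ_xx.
Speed = 4. Information travels along characteristics x = x₀ ± 4t.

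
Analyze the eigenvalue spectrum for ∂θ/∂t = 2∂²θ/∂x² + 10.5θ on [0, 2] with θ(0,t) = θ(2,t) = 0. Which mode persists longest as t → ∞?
Eigenvalues: λₙ = 2n²π²/2² - 10.5.
First three modes:
  n=1: λ₁ = 2π²/2² - 10.5 ≈ -5.565
  n=2: λ₂ = 8π²/2² - 10.5 ≈ 9.239
  n=3: λ₃ = 18π²/2² - 10.5 ≈ 33.913
Since 2π²/2² ≈ 4.935 < 10.5, λ₁ < 0.
The n=1 mode grows fastest (−λₙ is largest for n=1) → dominates.
Asymptotic: θ ~ c₁ sin(πx/2) e^{5.565t} (exponential growth at rate −λ₁ ≈ 5.565).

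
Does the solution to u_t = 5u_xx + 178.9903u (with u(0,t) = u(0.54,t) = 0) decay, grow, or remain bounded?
u grows unboundedly. Reaction dominates diffusion (r=178.9903 > κπ²/L²≈169.23); solution grows exponentially.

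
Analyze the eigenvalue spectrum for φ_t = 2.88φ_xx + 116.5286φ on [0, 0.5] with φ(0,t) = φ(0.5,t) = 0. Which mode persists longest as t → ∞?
Eigenvalues: λₙ = 2.88n²π²/0.5² - 116.5286.
First three modes:
  n=1: λ₁ = 2.88π²/0.5² - 116.5286 ≈ -2.831
  n=2: λ₂ = 11.52π²/0.5² - 116.5286 ≈ 338.263
  n=3: λ₃ = 25.92π²/0.5² - 116.5286 ≈ 906.752
Since 2.88π²/0.5² ≈ 113.698 < 116.5286, λ₁ < 0.
The n=1 mode grows fastest (−λₙ is largest for n=1) → dominates.
Asymptotic: φ ~ c₁ sin(πx/0.5) e^{2.831t} (exponential growth at rate −λ₁ ≈ 2.831).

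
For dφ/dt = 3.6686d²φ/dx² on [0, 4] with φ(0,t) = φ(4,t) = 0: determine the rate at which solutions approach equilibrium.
Eigenvalues: λₙ = 3.6686n²π²/4².
First three modes:
  n=1: λ₁ = 3.6686π²/4² ≈ 2.263
  n=2: λ₂ = 14.6744π²/4² ≈ 9.052 (4× faster decay)
  n=3: λ₃ = 33.0174π²/4² ≈ 20.367 (9× faster decay)
As t → ∞, higher modes decay exponentially faster. The n=1 mode dominates: φ ~ c₁ sin(πx/4) e^{-λ₁t}.
Decay rate: λ₁ = 3.6686π²/4² ≈ 2.263.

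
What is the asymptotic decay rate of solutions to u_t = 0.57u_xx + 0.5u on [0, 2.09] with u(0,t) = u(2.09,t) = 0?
Eigenvalues: λₙ = 0.57n²π²/2.09² - 0.5.
First three modes:
  n=1: λ₁ = 0.57π²/2.09² - 0.5 ≈ 0.788
  n=2: λ₂ = 2.28π²/2.09² - 0.5 ≈ 4.652
  n=3: λ₃ = 5.13π²/2.09² - 0.5 ≈ 11.091
Since 0.57π²/2.09² ≈ 1.288 > 0.5, all λₙ > 0.
The n=1 mode decays slowest → dominates as t → ∞.
Asymptotic: u ~ c₁ sin(πx/2.09) e^{-λ₁t} with decay rate λ₁ ≈ 0.788.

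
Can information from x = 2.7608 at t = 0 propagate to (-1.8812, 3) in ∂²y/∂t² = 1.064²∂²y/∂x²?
No. The domain of dependence is [-5.0732, 1.3108], and 2.7608 is outside this interval.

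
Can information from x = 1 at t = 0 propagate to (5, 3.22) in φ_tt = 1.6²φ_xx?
Yes. The domain of dependence is [-0.152, 10.152], and 1 ∈ [-0.152, 10.152].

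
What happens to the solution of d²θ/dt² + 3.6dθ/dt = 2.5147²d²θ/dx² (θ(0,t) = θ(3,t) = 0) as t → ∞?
θ → 0. Damping (γ=3.6) dissipates energy; oscillations decay exponentially.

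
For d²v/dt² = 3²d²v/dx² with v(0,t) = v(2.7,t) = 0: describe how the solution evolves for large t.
v oscillates (no decay). Energy is conserved; the solution oscillates indefinitely as standing waves.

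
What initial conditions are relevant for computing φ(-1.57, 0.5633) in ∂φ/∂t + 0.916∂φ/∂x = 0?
A single point: x = -2.0859828. The characteristic through (-1.57, 0.5633) is x - 0.916t = const, so x = -1.57 - 0.916·0.5633 = -2.0859828.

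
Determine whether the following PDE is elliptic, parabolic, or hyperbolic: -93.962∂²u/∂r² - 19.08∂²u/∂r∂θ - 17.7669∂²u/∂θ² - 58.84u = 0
Coefficients: A = -93.962, B = -19.08, C = -17.7669. B² - 4AC = -6313.6074312, which is negative, so the equation is elliptic.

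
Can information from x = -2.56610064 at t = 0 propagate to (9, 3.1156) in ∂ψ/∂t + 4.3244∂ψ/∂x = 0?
No. Only data at x = -4.47310064 affects (9, 3.1156). Advection has one-way propagation along characteristics.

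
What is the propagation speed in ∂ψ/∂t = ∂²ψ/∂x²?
Infinite. The heat equation is parabolic, not hyperbolic, so disturbances propagate instantly.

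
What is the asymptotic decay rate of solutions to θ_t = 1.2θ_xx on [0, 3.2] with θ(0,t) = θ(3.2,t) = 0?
Eigenvalues: λₙ = 1.2n²π²/3.2².
First three modes:
  n=1: λ₁ = 1.2π²/3.2² ≈ 1.157
  n=2: λ₂ = 4.8π²/3.2² ≈ 4.626 (4× faster decay)
  n=3: λ₃ = 10.8π²/3.2² ≈ 10.409 (9× faster decay)
As t → ∞, higher modes decay exponentially faster. The n=1 mode dominates: θ ~ c₁ sin(πx/3.2) e^{-λ₁t}.
Decay rate: λ₁ = 1.2π²/3.2² ≈ 1.157.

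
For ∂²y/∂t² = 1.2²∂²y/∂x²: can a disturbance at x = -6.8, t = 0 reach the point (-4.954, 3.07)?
Yes. The domain of dependence is [-8.638, -1.27], and -6.8 ∈ [-8.638, -1.27].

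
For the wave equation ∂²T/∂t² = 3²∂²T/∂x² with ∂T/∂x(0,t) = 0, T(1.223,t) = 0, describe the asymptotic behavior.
T oscillates (no decay). Energy is conserved; the solution oscillates indefinitely as standing waves.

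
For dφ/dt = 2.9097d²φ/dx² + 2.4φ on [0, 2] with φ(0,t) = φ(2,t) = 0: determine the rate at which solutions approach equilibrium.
Eigenvalues: λₙ = 2.9097n²π²/2² - 2.4.
First three modes:
  n=1: λ₁ = 2.9097π²/2² - 2.4 ≈ 4.779
  n=2: λ₂ = 11.6388π²/2² - 2.4 ≈ 26.318
  n=3: λ₃ = 26.1873π²/2² - 2.4 ≈ 62.215
Since 2.9097π²/2² ≈ 7.179 > 2.4, all λₙ > 0.
The n=1 mode decays slowest → dominates as t → ∞.
Asymptotic: φ ~ c₁ sin(πx/2) e^{-λ₁t} with decay rate λ₁ ≈ 4.779.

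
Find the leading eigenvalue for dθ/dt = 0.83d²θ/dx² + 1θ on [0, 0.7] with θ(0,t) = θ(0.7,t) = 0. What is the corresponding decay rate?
Eigenvalues: λₙ = 0.83n²π²/0.7² - 1.
First three modes:
  n=1: λ₁ = 0.83π²/0.7² - 1 ≈ 15.718
  n=2: λ₂ = 3.32π²/0.7² - 1 ≈ 65.872
  n=3: λ₃ = 7.47π²/0.7² - 1 ≈ 149.461
Since 0.83π²/0.7² ≈ 16.718 > 1, all λₙ > 0.
The n=1 mode decays slowest → dominates as t → ∞.
Asymptotic: θ ~ c₁ sin(πx/0.7) e^{-λ₁t} with decay rate λ₁ ≈ 15.718.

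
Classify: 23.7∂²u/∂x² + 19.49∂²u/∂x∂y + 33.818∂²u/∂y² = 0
Elliptic (discriminant = -2826.0863).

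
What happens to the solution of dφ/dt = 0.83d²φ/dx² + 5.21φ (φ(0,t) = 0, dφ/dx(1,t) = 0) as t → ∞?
φ grows unboundedly. Reaction dominates diffusion (r=5.21 > κπ²/(4L²)≈2.05); solution grows exponentially.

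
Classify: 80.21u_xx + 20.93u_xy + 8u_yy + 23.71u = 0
Elliptic (discriminant = -2128.6551).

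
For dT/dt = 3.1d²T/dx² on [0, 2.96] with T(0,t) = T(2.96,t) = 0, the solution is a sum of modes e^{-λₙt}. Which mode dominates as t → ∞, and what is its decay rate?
Eigenvalues: λₙ = 3.1n²π²/2.96².
First three modes:
  n=1: λ₁ = 3.1π²/2.96² ≈ 3.492
  n=2: λ₂ = 12.4π²/2.96² ≈ 13.968 (4× faster decay)
  n=3: λ₃ = 27.9π²/2.96² ≈ 31.428 (9× faster decay)
As t → ∞, higher modes decay exponentially faster. The n=1 mode dominates: T ~ c₁ sin(πx/2.96) e^{-λ₁t}.
Decay rate: λ₁ = 3.1π²/2.96² ≈ 3.492.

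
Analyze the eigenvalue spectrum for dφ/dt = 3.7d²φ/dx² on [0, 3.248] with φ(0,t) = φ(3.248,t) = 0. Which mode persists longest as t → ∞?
Eigenvalues: λₙ = 3.7n²π²/3.248².
First three modes:
  n=1: λ₁ = 3.7π²/3.248² ≈ 3.462
  n=2: λ₂ = 14.8π²/3.248² ≈ 13.846 (4× faster decay)
  n=3: λ₃ = 33.3π²/3.248² ≈ 31.154 (9× faster decay)
As t → ∞, higher modes decay exponentially faster. The n=1 mode dominates: φ ~ c₁ sin(πx/3.248) e^{-λ₁t}.
Decay rate: λ₁ = 3.7π²/3.248² ≈ 3.462.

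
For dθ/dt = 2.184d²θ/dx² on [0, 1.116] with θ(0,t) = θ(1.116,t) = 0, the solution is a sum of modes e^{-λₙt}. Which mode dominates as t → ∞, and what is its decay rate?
Eigenvalues: λₙ = 2.184n²π²/1.116².
First three modes:
  n=1: λ₁ = 2.184π²/1.116² ≈ 17.307
  n=2: λ₂ = 8.736π²/1.116² ≈ 69.228 (4× faster decay)
  n=3: λ₃ = 19.656π²/1.116² ≈ 155.764 (9× faster decay)
As t → ∞, higher modes decay exponentially faster. The n=1 mode dominates: θ ~ c₁ sin(πx/1.116) e^{-λ₁t}.
Decay rate: λ₁ = 2.184π²/1.116² ≈ 17.307.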